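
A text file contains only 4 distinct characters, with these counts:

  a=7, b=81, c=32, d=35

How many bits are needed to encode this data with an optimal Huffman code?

268

Build the Huffman tree bottom-up:
merge a(7) and c(32): 39
merge d(35) and 39: 74
merge 74 and b(81): 155
Total encoded bits = sum of merged weights = 39 + 74 + 155 = 268.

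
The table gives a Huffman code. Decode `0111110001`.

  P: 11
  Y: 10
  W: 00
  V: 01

VPPWV

Read left to right; each codeword is recognised as soon as it completes (prefix code):
  01→V | 11→P | 11→P | 00→W | 01→V
Decoded message: VPPWV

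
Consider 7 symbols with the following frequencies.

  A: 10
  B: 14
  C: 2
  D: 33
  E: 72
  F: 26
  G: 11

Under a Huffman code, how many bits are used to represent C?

5

Huffman merges, smallest pair first:
C(2) + A(10) → 12
G(11) + 12 → 23
B(14) + 23 → 37
F(26) + D(33) → 59
37 + 59 → 96
E(72) + 96 → 168
C sits 5 levels below the root, so its codeword is 5 bits.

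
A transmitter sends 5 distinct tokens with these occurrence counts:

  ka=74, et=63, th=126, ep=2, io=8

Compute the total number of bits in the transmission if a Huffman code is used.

503

Merge the two smallest weights repeatedly:
merge ep(2) and io(8): 10
merge 10 and et(63): 73
merge 73 and ka(74): 147
merge th(126) and 147: 273
The encoded length is the sum of every internal node's weight: 10 + 73 + 147 + 273 = 503 bits.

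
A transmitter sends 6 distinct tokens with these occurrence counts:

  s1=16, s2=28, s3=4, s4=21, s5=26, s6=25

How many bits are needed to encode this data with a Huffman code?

Merge the two smallest weights repeatedly:
combine s3(4), s1(16) → 20
combine 20, s4(21) → 41
combine s6(25), s5(26) → 51
combine s2(28), 41 → 69
combine 51, 69 → 120
Each symbol's bit-cost is frequency × depth; summing gives 301 bits (equivalently 20 + 41 + 51 + 69 + 120).

301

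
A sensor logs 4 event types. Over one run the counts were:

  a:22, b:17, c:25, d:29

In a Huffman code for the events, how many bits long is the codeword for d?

Build the tree from the bottom:
combine b(17), a(22) → 39
combine c(25), d(29) → 54
combine 39, 54 → 93
d's leaf is at depth 2, giving a 2-bit codeword.

2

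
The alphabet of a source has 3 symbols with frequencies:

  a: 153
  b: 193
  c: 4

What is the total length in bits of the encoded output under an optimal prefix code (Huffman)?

Merge the two smallest weights repeatedly:
c(4) + a(153) → 157
157 + b(193) → 350
The encoded length is the sum of every internal node's weight: 157 + 350 = 507 bits.

507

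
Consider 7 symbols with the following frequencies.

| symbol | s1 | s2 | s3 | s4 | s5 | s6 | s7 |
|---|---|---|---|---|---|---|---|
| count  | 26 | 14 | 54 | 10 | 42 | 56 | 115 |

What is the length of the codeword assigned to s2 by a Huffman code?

5

Huffman merges, smallest pair first:
combine s4(10), s2(14) → 24
combine 24, s1(26) → 50
combine s5(42), 50 → 92
combine s3(54), s6(56) → 110
combine 92, 110 → 202
combine s7(115), 202 → 317
The subtree containing s2 is merged 5 times, so code length = 5.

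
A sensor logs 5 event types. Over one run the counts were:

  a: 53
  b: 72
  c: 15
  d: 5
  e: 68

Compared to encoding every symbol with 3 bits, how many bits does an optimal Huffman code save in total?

Fixed-length: 3 bits × 213 symbols = 639 bits.
Huffman merges:
d(5) + c(15) → 20
20 + a(53) → 73
e(68) + b(72) → 140
73 + 140 → 213
Huffman total = 20 + 73 + 140 + 213 = 446 bits.
Saving = 639 − 446 = 193 bits.

193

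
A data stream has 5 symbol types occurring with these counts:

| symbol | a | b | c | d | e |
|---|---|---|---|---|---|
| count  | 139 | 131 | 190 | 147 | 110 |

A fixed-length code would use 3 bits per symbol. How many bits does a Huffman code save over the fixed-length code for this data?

476

Fixed-length: 3 bits × 717 symbols = 2151 bits.
Huffman merges:
combine e(110), b(131) → 241
combine a(139), d(147) → 286
combine c(190), 241 → 431
combine 286, 431 → 717
Huffman total = 241 + 286 + 431 + 717 = 1675 bits.
Saving = 2151 − 1675 = 476 bits.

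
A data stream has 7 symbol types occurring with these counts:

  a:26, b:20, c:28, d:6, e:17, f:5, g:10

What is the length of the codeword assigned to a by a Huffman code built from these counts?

2

Build the tree from the bottom:
combine f(5), d(6) → 11
combine g(10), 11 → 21
combine e(17), b(20) → 37
combine 21, a(26) → 47
combine c(28), 37 → 65
combine 47, 65 → 112
a sits 2 levels below the root, so its codeword is 2 bits.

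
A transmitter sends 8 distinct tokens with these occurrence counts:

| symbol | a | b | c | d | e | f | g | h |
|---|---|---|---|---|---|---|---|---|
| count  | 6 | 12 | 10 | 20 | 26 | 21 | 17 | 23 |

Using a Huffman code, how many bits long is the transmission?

395

Build the Huffman tree bottom-up:
a(6) + c(10) → 16
b(12) + 16 → 28
g(17) + d(20) → 37
f(21) + h(23) → 44
e(26) + 28 → 54
37 + 44 → 81
54 + 81 → 135
Each symbol's bit-cost is frequency × depth; summing gives 395 bits (equivalently 16 + 28 + 37 + 44 + 54 + 81 + 135).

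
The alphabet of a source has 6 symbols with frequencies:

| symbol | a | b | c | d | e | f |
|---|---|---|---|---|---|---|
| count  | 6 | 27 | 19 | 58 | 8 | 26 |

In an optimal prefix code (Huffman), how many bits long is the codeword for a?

4

Build the tree from the bottom:
a(6) + e(8) → 14
14 + c(19) → 33
f(26) + b(27) → 53
33 + 53 → 86
d(58) + 86 → 144
a's leaf is at depth 4, giving a 4-bit codeword.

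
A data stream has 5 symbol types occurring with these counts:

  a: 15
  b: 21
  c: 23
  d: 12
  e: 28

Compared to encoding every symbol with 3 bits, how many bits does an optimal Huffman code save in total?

Fixed-length: 3 bits × 99 symbols = 297 bits.
Huffman merges:
d(12) + a(15) → 27
b(21) + c(23) → 44
27 + e(28) → 55
44 + 55 → 99
Huffman total = 27 + 44 + 55 + 99 = 225 bits.
Saving = 297 − 225 = 72 bits.

72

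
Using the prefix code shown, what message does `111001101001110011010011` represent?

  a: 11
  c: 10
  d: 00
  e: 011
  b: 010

Read left to right; each codeword is recognised as soon as it completes (prefix code):
  11→a | 10→c | 011→e | 010→b | 011→e | 10→c | 011→e | 010→b | 011→e
Decoded message: acebecebe

acebecebe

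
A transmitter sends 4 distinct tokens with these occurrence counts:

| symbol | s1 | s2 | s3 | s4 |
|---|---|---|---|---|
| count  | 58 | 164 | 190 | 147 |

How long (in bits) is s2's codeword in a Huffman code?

2

Repeatedly merge the two smallest:
merge s1(58) and s4(147): 205
merge s2(164) and s3(190): 354
merge 205 and 354: 559
The subtree containing s2 is merged 2 times, so code length = 2.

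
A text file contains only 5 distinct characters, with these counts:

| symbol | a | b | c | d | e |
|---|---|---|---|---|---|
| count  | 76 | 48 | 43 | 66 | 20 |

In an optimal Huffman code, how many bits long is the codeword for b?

2

Repeatedly merge the two smallest:
e(20) + c(43) → 63
b(48) + 63 → 111
d(66) + a(76) → 142
111 + 142 → 253
The subtree containing b is merged 2 times, so code length = 2.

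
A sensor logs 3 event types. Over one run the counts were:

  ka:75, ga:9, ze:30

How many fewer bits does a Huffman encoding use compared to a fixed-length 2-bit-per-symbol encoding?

Fixed-length: 2 bits × 114 symbols = 228 bits.
Huffman merges:
ga(9) + ze(30) → 39
39 + ka(75) → 114
Huffman total = 39 + 114 = 153 bits.
Saving = 228 − 153 = 75 bits.

75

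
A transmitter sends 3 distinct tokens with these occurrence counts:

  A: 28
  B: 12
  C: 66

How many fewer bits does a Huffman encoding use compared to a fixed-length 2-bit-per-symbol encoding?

Fixed-length: 2 bits × 106 symbols = 212 bits.
Huffman merges:
combine B(12), A(28) → 40
combine 40, C(66) → 106
Huffman total = 40 + 106 = 146 bits.
Saving = 212 − 146 = 66 bits.

66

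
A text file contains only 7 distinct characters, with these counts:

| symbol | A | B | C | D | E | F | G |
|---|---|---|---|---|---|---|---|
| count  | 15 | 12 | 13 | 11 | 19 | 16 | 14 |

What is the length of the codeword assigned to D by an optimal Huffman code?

3

Repeatedly merge the two smallest:
D(11) + B(12) → 23
C(13) + G(14) → 27
A(15) + F(16) → 31
E(19) + 23 → 42
27 + 31 → 58
42 + 58 → 100
D sits 3 levels below the root, so its codeword is 3 bits.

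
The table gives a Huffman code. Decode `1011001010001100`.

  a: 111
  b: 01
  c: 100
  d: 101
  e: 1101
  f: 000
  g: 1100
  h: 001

dcdfg

Read left to right; each codeword is recognised as soon as it completes (prefix code):
  101→d | 100→c | 101→d | 000→f | 1100→g
Decoded message: dcdfg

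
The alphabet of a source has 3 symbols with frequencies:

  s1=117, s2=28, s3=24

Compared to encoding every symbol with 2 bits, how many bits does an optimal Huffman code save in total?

Fixed-length: 2 bits × 169 symbols = 338 bits.
Huffman merges:
s3(24) + s2(28) → 52
52 + s1(117) → 169
Huffman total = 52 + 169 = 221 bits.
Saving = 338 − 221 = 117 bits.

117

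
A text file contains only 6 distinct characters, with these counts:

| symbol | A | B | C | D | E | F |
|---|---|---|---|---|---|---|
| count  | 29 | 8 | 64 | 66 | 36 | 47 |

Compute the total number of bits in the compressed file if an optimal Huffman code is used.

610

Build the Huffman tree bottom-up:
B(8) + A(29) → 37
E(36) + 37 → 73
F(47) + C(64) → 111
D(66) + 73 → 139
111 + 139 → 250
Each symbol's bit-cost is frequency × depth; summing gives 610 bits (equivalently 37 + 73 + 111 + 139 + 250).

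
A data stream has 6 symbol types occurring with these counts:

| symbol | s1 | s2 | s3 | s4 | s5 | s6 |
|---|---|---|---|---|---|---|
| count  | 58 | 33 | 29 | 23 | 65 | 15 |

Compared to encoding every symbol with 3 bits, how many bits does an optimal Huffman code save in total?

Fixed-length: 3 bits × 223 symbols = 669 bits.
Huffman merges:
s6(15) + s4(23) → 38
s3(29) + s2(33) → 62
38 + s1(58) → 96
62 + s5(65) → 127
96 + 127 → 223
Huffman total = 38 + 62 + 96 + 127 + 223 = 546 bits.
Saving = 669 − 546 = 123 bits.

123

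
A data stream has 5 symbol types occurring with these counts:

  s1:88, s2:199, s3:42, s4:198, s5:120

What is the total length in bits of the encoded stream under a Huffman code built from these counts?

1424

Merge the two smallest weights repeatedly:
combine s3(42), s1(88) → 130
combine s5(120), 130 → 250
combine s4(198), s2(199) → 397
combine 250, 397 → 647
Total encoded bits = sum of merged weights = 130 + 250 + 397 + 647 = 1424.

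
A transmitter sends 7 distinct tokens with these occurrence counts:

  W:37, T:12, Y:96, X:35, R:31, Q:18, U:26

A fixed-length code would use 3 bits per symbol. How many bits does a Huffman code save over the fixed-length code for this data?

Fixed-length: 3 bits × 255 symbols = 765 bits.
Huffman merges:
T(12) + Q(18) → 30
U(26) + 30 → 56
R(31) + X(35) → 66
W(37) + 56 → 93
66 + 93 → 159
Y(96) + 159 → 255
Huffman total = 30 + 56 + 66 + 93 + 159 + 255 = 659 bits.
Saving = 765 − 659 = 106 bits.

106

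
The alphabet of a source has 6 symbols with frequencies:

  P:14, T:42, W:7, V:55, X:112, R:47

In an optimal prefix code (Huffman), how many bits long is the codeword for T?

3

Repeatedly merge the two smallest:
merge W(7) and P(14): 21
merge 21 and T(42): 63
merge R(47) and V(55): 102
merge 63 and 102: 165
merge X(112) and 165: 277
T sits 3 levels below the root, so its codeword is 3 bits.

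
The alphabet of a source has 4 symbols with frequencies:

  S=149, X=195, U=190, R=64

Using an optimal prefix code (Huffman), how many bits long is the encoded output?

1196

Build the Huffman tree bottom-up:
combine R(64), S(149) → 213
combine U(190), X(195) → 385
combine 213, 385 → 598
The encoded length is the sum of every internal node's weight: 213 + 385 + 598 = 1196 bits.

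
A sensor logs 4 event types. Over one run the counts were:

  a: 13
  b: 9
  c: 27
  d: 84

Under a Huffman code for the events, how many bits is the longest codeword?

Merge the two lowest-weight nodes at each step:
merge b(9) and a(13): 22
merge 22 and c(27): 49
merge 49 and d(84): 133
Maximum depth reached is 3.

3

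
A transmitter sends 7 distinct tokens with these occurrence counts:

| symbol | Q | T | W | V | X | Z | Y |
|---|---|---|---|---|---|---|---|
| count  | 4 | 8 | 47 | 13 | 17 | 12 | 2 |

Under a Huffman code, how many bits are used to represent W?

Huffman merges, smallest pair first:
merge Y(2) and Q(4): 6
merge 6 and T(8): 14
merge Z(12) and V(13): 25
merge 14 and X(17): 31
merge 25 and 31: 56
merge W(47) and 56: 103
W sits one level below the root: a 1-bit codeword.

1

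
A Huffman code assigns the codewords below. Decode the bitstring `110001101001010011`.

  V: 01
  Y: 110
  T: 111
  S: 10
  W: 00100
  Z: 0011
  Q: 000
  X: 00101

Read left to right; each codeword is recognised as soon as it completes (prefix code):
  110→Y | 0011→Z | 01→V | 00101→X | 0011→Z
Decoded message: YZVXZ

YZVXZ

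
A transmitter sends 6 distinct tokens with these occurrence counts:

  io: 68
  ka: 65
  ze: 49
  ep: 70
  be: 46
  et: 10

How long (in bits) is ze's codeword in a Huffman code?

3

Repeatedly merge the two smallest:
et(10) + be(46) → 56
ze(49) + 56 → 105
ka(65) + io(68) → 133
ep(70) + 105 → 175
133 + 175 → 308
ze sits 3 levels below the root, so its codeword is 3 bits.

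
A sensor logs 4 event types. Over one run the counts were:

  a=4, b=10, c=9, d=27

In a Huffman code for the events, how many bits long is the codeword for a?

3

Build the tree from the bottom:
a(4) + c(9) → 13
b(10) + 13 → 23
23 + d(27) → 50
a sits 3 levels below the root, so its codeword is 3 bits.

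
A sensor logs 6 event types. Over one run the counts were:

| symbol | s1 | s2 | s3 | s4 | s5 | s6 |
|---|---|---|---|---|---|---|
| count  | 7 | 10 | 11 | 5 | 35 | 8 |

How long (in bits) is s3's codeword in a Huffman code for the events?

Repeatedly merge the two smallest:
merge s4(5) and s1(7): 12
merge s6(8) and s2(10): 18
merge s3(11) and 12: 23
merge 18 and 23: 41
merge s5(35) and 41: 76
The subtree containing s3 is merged 3 times, so code length = 3.

3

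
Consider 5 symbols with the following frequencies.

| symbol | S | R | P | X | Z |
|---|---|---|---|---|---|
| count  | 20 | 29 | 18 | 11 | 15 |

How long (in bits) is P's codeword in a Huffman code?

Huffman merges, smallest pair first:
combine X(11), Z(15) → 26
combine P(18), S(20) → 38
combine 26, R(29) → 55
combine 38, 55 → 93
P sits 2 levels below the root, so its codeword is 2 bits.

2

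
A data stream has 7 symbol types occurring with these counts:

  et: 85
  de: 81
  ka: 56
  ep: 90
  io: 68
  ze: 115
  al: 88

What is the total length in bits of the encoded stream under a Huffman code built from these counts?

Merge the two smallest weights repeatedly:
ka(56) + io(68) → 124
de(81) + et(85) → 166
al(88) + ep(90) → 178
ze(115) + 124 → 239
166 + 178 → 344
239 + 344 → 583
The encoded length is the sum of every internal node's weight: 124 + 166 + 178 + 239 + 344 + 583 = 1634 bits.

1634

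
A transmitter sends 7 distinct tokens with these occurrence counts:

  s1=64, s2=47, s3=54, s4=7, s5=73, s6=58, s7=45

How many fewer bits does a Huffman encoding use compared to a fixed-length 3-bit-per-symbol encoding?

85

Fixed-length: 3 bits × 348 symbols = 1044 bits.
Huffman merges:
combine s4(7), s7(45) → 52
combine s2(47), 52 → 99
combine s3(54), s6(58) → 112
combine s1(64), s5(73) → 137
combine 99, 112 → 211
combine 137, 211 → 348
Huffman total = 52 + 99 + 112 + 137 + 211 + 348 = 959 bits.
Saving = 1044 − 959 = 85 bits.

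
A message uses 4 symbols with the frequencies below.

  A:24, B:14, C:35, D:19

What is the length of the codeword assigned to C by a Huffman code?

1

Repeatedly merge the two smallest:
B(14) + D(19) → 33
A(24) + 33 → 57
C(35) + 57 → 92
C sits one level below the root: a 1-bit codeword.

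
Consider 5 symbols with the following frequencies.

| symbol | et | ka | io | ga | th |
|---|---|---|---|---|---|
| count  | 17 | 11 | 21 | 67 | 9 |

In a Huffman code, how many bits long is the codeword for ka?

4

Repeatedly merge the two smallest:
combine th(9), ka(11) → 20
combine et(17), 20 → 37
combine io(21), 37 → 58
combine 58, ga(67) → 125
ka's leaf is at depth 4, giving a 4-bit codeword.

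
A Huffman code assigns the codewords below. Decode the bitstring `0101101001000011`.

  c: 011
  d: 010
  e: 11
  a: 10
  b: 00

Read left to right; each codeword is recognised as soon as it completes (prefix code):
  010→d | 11→e | 010→d | 010→d | 00→b | 011→c
Decoded message: deddbc

deddbc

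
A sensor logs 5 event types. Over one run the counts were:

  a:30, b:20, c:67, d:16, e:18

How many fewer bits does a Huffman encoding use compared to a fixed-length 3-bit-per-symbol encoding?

Fixed-length: 3 bits × 151 symbols = 453 bits.
Huffman merges:
combine d(16), e(18) → 34
combine b(20), a(30) → 50
combine 34, 50 → 84
combine c(67), 84 → 151
Huffman total = 34 + 50 + 84 + 151 = 319 bits.
Saving = 453 − 319 = 134 bits.

134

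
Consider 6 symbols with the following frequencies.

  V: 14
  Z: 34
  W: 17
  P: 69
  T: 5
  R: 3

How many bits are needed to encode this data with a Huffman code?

Build the Huffman tree bottom-up:
combine R(3), T(5) → 8
combine 8, V(14) → 22
combine W(17), 22 → 39
combine Z(34), 39 → 73
combine P(69), 73 → 142
Each symbol's bit-cost is frequency × depth; summing gives 284 bits (equivalently 8 + 22 + 39 + 73 + 142).

284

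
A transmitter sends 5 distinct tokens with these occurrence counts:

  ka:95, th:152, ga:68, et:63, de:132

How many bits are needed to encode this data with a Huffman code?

Greedily combine the two least-frequent nodes:
et(63) + ga(68) → 131
ka(95) + 131 → 226
de(132) + th(152) → 284
226 + 284 → 510
Each symbol's bit-cost is frequency × depth; summing gives 1151 bits (equivalently 131 + 226 + 284 + 510).

1151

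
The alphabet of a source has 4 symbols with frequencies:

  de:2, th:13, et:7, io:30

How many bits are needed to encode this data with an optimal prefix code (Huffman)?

83

Greedily combine the two least-frequent nodes:
combine de(2), et(7) → 9
combine 9, th(13) → 22
combine 22, io(30) → 52
Each symbol's bit-cost is frequency × depth; summing gives 83 bits (equivalently 9 + 22 + 52).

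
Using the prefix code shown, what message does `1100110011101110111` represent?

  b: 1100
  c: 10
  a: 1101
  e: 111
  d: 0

Read left to right; each codeword is recognised as soon as it completes (prefix code):
  1100→b | 1100→b | 111→e | 0→d | 111→e | 0→d | 111→e
Decoded message: bbedede

bbedede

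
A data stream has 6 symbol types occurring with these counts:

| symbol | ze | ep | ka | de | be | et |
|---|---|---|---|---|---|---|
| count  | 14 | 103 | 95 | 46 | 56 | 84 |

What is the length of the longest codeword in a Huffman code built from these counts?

4

Merge the two lowest-weight nodes at each step:
merge ze(14) and de(46): 60
merge be(56) and 60: 116
merge et(84) and ka(95): 179
merge ep(103) and 116: 219
merge 179 and 219: 398
The rarest symbols sit at the bottom; the longest codeword is 4 bits.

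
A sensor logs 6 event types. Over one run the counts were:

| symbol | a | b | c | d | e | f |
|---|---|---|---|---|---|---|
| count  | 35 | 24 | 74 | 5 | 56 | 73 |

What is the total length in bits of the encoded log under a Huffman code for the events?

Greedily combine the two least-frequent nodes:
d(5) + b(24) → 29
29 + a(35) → 64
e(56) + 64 → 120
f(73) + c(74) → 147
120 + 147 → 267
Each symbol's bit-cost is frequency × depth; summing gives 627 bits (equivalently 29 + 64 + 120 + 147 + 267).

627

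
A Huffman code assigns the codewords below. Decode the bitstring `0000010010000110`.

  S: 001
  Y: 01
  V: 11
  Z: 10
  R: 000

RSSRYZ

Read left to right; each codeword is recognised as soon as it completes (prefix code):
  000→R | 001→S | 001→S | 000→R | 01→Y | 10→Z
Decoded message: RSSRYZ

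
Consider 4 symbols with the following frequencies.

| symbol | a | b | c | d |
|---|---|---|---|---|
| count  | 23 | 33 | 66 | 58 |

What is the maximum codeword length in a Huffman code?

Merge the two lowest-weight nodes at each step:
combine a(23), b(33) → 56
combine 56, d(58) → 114
combine c(66), 114 → 180
The first pair merged (a, b) ends up deepest, at depth 3.

3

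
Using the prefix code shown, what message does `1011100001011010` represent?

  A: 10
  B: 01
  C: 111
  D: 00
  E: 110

ACDDAEA

Read left to right; each codeword is recognised as soon as it completes (prefix code):
  10→A | 111→C | 00→D | 00→D | 10→A | 110→E | 10→A
Decoded message: ACDDAEA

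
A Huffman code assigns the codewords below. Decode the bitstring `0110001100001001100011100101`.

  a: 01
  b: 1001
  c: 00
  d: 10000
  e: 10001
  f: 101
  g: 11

Read left to right; each codeword is recognised as soon as it completes (prefix code):
  01→a | 10001→e | 10000→d | 1001→b | 10001→e | 11→g | 00→c | 101→f
Decoded message: aedbegcf

aedbegcf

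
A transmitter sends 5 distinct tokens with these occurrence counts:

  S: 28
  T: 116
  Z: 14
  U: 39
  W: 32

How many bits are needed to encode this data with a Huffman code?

455

Greedily combine the two least-frequent nodes:
combine Z(14), S(28) → 42
combine W(32), U(39) → 71
combine 42, 71 → 113
combine 113, T(116) → 229
The encoded length is the sum of every internal node's weight: 42 + 71 + 113 + 229 = 455 bits.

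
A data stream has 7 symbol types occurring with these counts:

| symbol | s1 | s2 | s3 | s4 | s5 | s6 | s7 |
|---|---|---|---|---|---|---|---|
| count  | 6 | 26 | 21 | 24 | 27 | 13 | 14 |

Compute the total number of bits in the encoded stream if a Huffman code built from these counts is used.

359

Greedily combine the two least-frequent nodes:
merge s1(6) and s6(13): 19
merge s7(14) and 19: 33
merge s3(21) and s4(24): 45
merge s2(26) and s5(27): 53
merge 33 and 45: 78
merge 53 and 78: 131
The encoded length is the sum of every internal node's weight: 19 + 33 + 45 + 53 + 78 + 131 = 359 bits.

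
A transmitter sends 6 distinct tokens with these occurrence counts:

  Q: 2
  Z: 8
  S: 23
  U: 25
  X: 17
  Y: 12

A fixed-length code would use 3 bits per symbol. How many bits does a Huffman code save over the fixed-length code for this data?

55

Fixed-length: 3 bits × 87 symbols = 261 bits.
Huffman merges:
combine Q(2), Z(8) → 10
combine 10, Y(12) → 22
combine X(17), 22 → 39
combine S(23), U(25) → 48
combine 39, 48 → 87
Huffman total = 10 + 22 + 39 + 48 + 87 = 206 bits.
Saving = 261 − 206 = 55 bits.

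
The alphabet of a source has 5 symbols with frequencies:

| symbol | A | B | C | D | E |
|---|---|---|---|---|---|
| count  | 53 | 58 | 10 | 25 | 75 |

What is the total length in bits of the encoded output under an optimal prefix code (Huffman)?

477

Greedily combine the two least-frequent nodes:
C(10) + D(25) → 35
35 + A(53) → 88
B(58) + E(75) → 133
88 + 133 → 221
Total encoded bits = sum of merged weights = 35 + 88 + 133 + 221 = 477.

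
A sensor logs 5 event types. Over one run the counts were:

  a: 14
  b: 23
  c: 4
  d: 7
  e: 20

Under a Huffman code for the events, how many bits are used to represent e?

2

Repeatedly merge the two smallest:
merge c(4) and d(7): 11
merge 11 and a(14): 25
merge e(20) and b(23): 43
merge 25 and 43: 68
e sits 2 levels below the root, so its codeword is 2 bits.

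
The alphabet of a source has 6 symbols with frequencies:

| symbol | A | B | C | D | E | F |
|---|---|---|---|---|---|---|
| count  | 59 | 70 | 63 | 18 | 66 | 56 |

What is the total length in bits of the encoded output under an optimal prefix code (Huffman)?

860

Build the Huffman tree bottom-up:
merge D(18) and F(56): 74
merge A(59) and C(63): 122
merge E(66) and B(70): 136
merge 74 and 122: 196
merge 136 and 196: 332
Each symbol's bit-cost is frequency × depth; summing gives 860 bits (equivalently 74 + 122 + 136 + 196 + 332).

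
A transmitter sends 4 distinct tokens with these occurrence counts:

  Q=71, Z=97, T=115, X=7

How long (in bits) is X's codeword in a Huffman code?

3

Repeatedly merge the two smallest:
combine X(7), Q(71) → 78
combine 78, Z(97) → 175
combine T(115), 175 → 290
The subtree containing X is merged 3 times, so code length = 3.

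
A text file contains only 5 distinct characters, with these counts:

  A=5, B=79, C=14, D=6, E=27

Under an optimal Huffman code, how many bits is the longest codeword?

4

Merge the two lowest-weight nodes at each step:
merge A(5) and D(6): 11
merge 11 and C(14): 25
merge 25 and E(27): 52
merge 52 and B(79): 131
The rarest symbols sit at the bottom; the longest codeword is 4 bits.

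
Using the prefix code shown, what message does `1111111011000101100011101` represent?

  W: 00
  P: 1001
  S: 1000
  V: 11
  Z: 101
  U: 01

VVVZSZSVZ

Read left to right; each codeword is recognised as soon as it completes (prefix code):
  11→V | 11→V | 11→V | 101→Z | 1000→S | 101→Z | 1000→S | 11→V | 101→Z
Decoded message: VVVZSZSVZ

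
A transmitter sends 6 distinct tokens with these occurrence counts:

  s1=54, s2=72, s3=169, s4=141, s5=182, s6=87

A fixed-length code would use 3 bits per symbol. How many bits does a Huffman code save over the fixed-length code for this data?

Fixed-length: 3 bits × 705 symbols = 2115 bits.
Huffman merges:
combine s1(54), s2(72) → 126
combine s6(87), 126 → 213
combine s4(141), s3(169) → 310
combine s5(182), 213 → 395
combine 310, 395 → 705
Huffman total = 126 + 213 + 310 + 395 + 705 = 1749 bits.
Saving = 2115 − 1749 = 366 bits.

366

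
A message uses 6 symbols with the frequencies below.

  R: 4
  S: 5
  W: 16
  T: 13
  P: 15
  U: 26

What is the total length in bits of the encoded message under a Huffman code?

189

Build the Huffman tree bottom-up:
merge R(4) and S(5): 9
merge 9 and T(13): 22
merge P(15) and W(16): 31
merge 22 and U(26): 48
merge 31 and 48: 79
Each symbol's bit-cost is frequency × depth; summing gives 189 bits (equivalently 9 + 22 + 31 + 48 + 79).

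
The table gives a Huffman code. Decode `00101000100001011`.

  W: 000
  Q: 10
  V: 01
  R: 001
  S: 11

RVWQWQS

Read left to right; each codeword is recognised as soon as it completes (prefix code):
  001→R | 01→V | 000→W | 10→Q | 000→W | 10→Q | 11→S
Decoded message: RVWQWQS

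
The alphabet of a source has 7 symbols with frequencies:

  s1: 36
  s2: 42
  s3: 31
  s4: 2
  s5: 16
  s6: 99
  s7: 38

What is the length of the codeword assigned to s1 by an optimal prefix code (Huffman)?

Repeatedly merge the two smallest:
s4(2) + s5(16) → 18
18 + s3(31) → 49
s1(36) + s7(38) → 74
s2(42) + 49 → 91
74 + 91 → 165
s6(99) + 165 → 264
The subtree containing s1 is merged 3 times, so code length = 3.

3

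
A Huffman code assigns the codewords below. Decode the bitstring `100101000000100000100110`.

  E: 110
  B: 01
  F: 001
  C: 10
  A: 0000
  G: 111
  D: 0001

Read left to right; each codeword is recognised as soon as it completes (prefix code):
  10→C | 01→B | 01→B | 0000→A | 001→F | 0000→A | 01→B | 001→F | 10→C
Decoded message: CBBAFABFC

CBBAFABFC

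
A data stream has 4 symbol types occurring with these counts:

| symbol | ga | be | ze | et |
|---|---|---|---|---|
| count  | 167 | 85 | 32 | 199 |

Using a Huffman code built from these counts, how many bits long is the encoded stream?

Merge the two smallest weights repeatedly:
ze(32) + be(85) → 117
117 + ga(167) → 284
et(199) + 284 → 483
Each symbol's bit-cost is frequency × depth; summing gives 884 bits (equivalently 117 + 284 + 483).

884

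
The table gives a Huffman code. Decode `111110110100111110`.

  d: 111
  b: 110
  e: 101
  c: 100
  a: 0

Read left to right; each codeword is recognised as soon as it completes (prefix code):
  111→d | 110→b | 110→b | 100→c | 111→d | 110→b
Decoded message: dbbcdb

dbbcdb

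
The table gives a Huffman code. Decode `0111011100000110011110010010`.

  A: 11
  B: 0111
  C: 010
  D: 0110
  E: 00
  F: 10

BBEEDBFCC

Read left to right; each codeword is recognised as soon as it completes (prefix code):
  0111→B | 0111→B | 00→E | 00→E | 0110→D | 0111→B | 10→F | 010→C | 010→C
Decoded message: BBEEDBFCC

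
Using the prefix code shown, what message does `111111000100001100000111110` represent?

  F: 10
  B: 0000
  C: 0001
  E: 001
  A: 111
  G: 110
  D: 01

AACBGBAG

Read left to right; each codeword is recognised as soon as it completes (prefix code):
  111→A | 111→A | 0001→C | 0000→B | 110→G | 0000→B | 111→A | 110→G
Decoded message: AACBGBAG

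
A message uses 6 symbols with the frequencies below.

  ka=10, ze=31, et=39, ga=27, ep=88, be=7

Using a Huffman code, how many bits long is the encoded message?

447

Build the Huffman tree bottom-up:
be(7) + ka(10) → 17
17 + ga(27) → 44
ze(31) + et(39) → 70
44 + 70 → 114
ep(88) + 114 → 202
Each symbol's bit-cost is frequency × depth; summing gives 447 bits (equivalently 17 + 44 + 70 + 114 + 202).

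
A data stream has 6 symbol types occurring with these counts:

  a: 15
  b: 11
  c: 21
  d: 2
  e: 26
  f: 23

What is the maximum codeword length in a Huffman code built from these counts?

Merge the two lowest-weight nodes at each step:
d(2) + b(11) → 13
13 + a(15) → 28
c(21) + f(23) → 44
e(26) + 28 → 54
44 + 54 → 98
Maximum depth reached is 4.

4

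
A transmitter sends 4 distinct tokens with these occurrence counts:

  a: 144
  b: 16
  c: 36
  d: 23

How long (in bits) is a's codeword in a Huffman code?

Huffman merges, smallest pair first:
combine b(16), d(23) → 39
combine c(36), 39 → 75
combine 75, a(144) → 219
a sits one level below the root: a 1-bit codeword.

1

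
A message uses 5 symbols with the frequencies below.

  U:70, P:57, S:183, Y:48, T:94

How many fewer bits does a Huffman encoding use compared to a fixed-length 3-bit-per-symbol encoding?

Fixed-length: 3 bits × 452 symbols = 1356 bits.
Huffman merges:
combine Y(48), P(57) → 105
combine U(70), T(94) → 164
combine 105, 164 → 269
combine S(183), 269 → 452
Huffman total = 105 + 164 + 269 + 452 = 990 bits.
Saving = 1356 − 990 = 366 bits.

366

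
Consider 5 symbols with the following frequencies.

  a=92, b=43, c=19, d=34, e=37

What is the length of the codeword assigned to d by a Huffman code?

3

Build the tree from the bottom:
merge c(19) and d(34): 53
merge e(37) and b(43): 80
merge 53 and 80: 133
merge a(92) and 133: 225
d sits 3 levels below the root, so its codeword is 3 bits.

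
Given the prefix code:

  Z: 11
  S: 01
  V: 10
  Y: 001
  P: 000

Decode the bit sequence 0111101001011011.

SZVVSSVZ

Read left to right; each codeword is recognised as soon as it completes (prefix code):
  01→S | 11→Z | 10→V | 10→V | 01→S | 01→S | 10→V | 11→Z
Decoded message: SZVVSSVZ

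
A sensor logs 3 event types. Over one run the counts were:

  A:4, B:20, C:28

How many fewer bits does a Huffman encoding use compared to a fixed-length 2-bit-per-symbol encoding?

Fixed-length: 2 bits × 52 symbols = 104 bits.
Huffman merges:
merge A(4) and B(20): 24
merge 24 and C(28): 52
Huffman total = 24 + 52 = 76 bits.
Saving = 104 − 76 = 28 bits.

28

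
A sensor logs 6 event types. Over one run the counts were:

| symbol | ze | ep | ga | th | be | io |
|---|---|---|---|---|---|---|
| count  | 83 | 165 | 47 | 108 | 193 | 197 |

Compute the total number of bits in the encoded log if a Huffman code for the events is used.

1954

Greedily combine the two least-frequent nodes:
ga(47) + ze(83) → 130
th(108) + 130 → 238
ep(165) + be(193) → 358
io(197) + 238 → 435
358 + 435 → 793
Total encoded bits = sum of merged weights = 130 + 238 + 358 + 435 + 793 = 1954.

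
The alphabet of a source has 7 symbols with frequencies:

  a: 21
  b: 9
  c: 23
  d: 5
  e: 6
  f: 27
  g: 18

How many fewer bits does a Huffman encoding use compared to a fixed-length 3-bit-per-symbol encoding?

Fixed-length: 3 bits × 109 symbols = 327 bits.
Huffman merges:
d(5) + e(6) → 11
b(9) + 11 → 20
g(18) + 20 → 38
a(21) + c(23) → 44
f(27) + 38 → 65
44 + 65 → 109
Huffman total = 11 + 20 + 38 + 44 + 65 + 109 = 287 bits.
Saving = 327 − 287 = 40 bits.

40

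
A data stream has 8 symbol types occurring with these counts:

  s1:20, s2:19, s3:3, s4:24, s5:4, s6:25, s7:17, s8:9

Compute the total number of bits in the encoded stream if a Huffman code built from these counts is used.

Merge the two smallest weights repeatedly:
merge s3(3) and s5(4): 7
merge 7 and s8(9): 16
merge 16 and s7(17): 33
merge s2(19) and s1(20): 39
merge s4(24) and s6(25): 49
merge 33 and 39: 72
merge 49 and 72: 121
Each symbol's bit-cost is frequency × depth; summing gives 337 bits (equivalently 7 + 16 + 33 + 39 + 49 + 72 + 121).

337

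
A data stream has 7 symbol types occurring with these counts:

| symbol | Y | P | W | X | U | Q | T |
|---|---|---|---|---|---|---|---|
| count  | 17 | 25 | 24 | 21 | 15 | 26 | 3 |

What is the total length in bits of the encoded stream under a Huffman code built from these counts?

360

Greedily combine the two least-frequent nodes:
T(3) + U(15) → 18
Y(17) + 18 → 35
X(21) + W(24) → 45
P(25) + Q(26) → 51
35 + 45 → 80
51 + 80 → 131
The encoded length is the sum of every internal node's weight: 18 + 35 + 45 + 51 + 80 + 131 = 360 bits.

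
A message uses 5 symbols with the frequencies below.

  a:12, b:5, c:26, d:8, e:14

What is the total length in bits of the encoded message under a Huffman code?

142

Greedily combine the two least-frequent nodes:
b(5) + d(8) → 13
a(12) + 13 → 25
e(14) + 25 → 39
c(26) + 39 → 65
Each symbol's bit-cost is frequency × depth; summing gives 142 bits (equivalently 13 + 25 + 39 + 65).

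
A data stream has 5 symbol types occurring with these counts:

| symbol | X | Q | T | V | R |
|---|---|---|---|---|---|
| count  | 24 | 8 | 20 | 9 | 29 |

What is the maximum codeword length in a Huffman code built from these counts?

Merge the two lowest-weight nodes at each step:
Q(8) + V(9) → 17
17 + T(20) → 37
X(24) + R(29) → 53
37 + 53 → 90
The first pair merged (Q, V) ends up deepest, at depth 3.

3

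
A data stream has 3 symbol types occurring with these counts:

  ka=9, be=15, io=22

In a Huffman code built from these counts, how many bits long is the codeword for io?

1

Huffman merges, smallest pair first:
ka(9) + be(15) → 24
io(22) + 24 → 46
io is merged only at the final step, so code length = 1.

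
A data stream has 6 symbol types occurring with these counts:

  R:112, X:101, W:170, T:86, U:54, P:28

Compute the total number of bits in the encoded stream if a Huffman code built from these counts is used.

Greedily combine the two least-frequent nodes:
P(28) + U(54) → 82
82 + T(86) → 168
X(101) + R(112) → 213
168 + W(170) → 338
213 + 338 → 551
The encoded length is the sum of every internal node's weight: 82 + 168 + 213 + 338 + 551 = 1352 bits.

1352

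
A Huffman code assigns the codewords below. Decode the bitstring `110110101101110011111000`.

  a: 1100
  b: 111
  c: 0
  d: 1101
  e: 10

deedabac

Read left to right; each codeword is recognised as soon as it completes (prefix code):
  1101→d | 10→e | 10→e | 1101→d | 1100→a | 111→b | 1100→a | 0→c
Decoded message: deedabac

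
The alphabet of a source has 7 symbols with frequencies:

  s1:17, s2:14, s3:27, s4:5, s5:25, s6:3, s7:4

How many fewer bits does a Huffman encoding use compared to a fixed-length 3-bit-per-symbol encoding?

Fixed-length: 3 bits × 95 symbols = 285 bits.
Huffman merges:
s6(3) + s7(4) → 7
s4(5) + 7 → 12
12 + s2(14) → 26
s1(17) + s5(25) → 42
26 + s3(27) → 53
42 + 53 → 95
Huffman total = 7 + 12 + 26 + 42 + 53 + 95 = 235 bits.
Saving = 285 − 235 = 50 bits.

50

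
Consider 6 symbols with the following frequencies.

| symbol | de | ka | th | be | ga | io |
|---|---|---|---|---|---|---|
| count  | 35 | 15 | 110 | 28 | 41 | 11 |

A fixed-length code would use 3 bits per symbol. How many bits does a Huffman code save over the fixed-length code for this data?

Fixed-length: 3 bits × 240 symbols = 720 bits.
Huffman merges:
merge io(11) and ka(15): 26
merge 26 and be(28): 54
merge de(35) and ga(41): 76
merge 54 and 76: 130
merge th(110) and 130: 240
Huffman total = 26 + 54 + 76 + 130 + 240 = 526 bits.
Saving = 720 − 526 = 194 bits.

194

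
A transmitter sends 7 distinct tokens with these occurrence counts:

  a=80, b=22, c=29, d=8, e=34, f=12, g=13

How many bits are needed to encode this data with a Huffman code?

487

Merge the two smallest weights repeatedly:
d(8) + f(12) → 20
g(13) + 20 → 33
b(22) + c(29) → 51
33 + e(34) → 67
51 + 67 → 118
a(80) + 118 → 198
The encoded length is the sum of every internal node's weight: 20 + 33 + 51 + 67 + 118 + 198 = 487 bits.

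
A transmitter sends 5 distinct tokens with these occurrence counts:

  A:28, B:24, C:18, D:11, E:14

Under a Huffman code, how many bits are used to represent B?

Repeatedly merge the two smallest:
merge D(11) and E(14): 25
merge C(18) and B(24): 42
merge 25 and A(28): 53
merge 42 and 53: 95
B's leaf is at depth 2, giving a 2-bit codeword.

2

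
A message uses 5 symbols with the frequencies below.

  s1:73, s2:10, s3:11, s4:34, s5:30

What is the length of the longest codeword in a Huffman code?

4

Merge the two lowest-weight nodes at each step:
s2(10) + s3(11) → 21
21 + s5(30) → 51
s4(34) + 51 → 85
s1(73) + 85 → 158
The first pair merged (s2, s3) ends up deepest, at depth 4.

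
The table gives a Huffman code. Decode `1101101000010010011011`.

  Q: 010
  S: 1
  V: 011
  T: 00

Read left to right; each codeword is recognised as soon as it completes (prefix code):
  1→S | 1→S | 011→V | 010→Q | 00→T | 010→Q | 010→Q | 011→V | 011→V
Decoded message: SSVQTQQVV

SSVQTQQVV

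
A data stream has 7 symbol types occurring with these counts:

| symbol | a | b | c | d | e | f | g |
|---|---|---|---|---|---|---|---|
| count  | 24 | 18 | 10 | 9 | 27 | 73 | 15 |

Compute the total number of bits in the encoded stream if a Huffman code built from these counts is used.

Greedily combine the two least-frequent nodes:
combine d(9), c(10) → 19
combine g(15), b(18) → 33
combine 19, a(24) → 43
combine e(27), 33 → 60
combine 43, 60 → 103
combine f(73), 103 → 176
Total encoded bits = sum of merged weights = 19 + 33 + 43 + 60 + 103 + 176 = 434.

434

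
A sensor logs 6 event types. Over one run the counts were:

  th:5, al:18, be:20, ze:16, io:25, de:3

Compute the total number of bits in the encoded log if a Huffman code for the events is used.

206

Greedily combine the two least-frequent nodes:
combine de(3), th(5) → 8
combine 8, ze(16) → 24
combine al(18), be(20) → 38
combine 24, io(25) → 49
combine 38, 49 → 87
Each symbol's bit-cost is frequency × depth; summing gives 206 bits (equivalently 8 + 24 + 38 + 49 + 87).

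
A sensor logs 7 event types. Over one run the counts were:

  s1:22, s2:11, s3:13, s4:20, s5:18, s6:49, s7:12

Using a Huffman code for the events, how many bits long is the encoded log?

Merge the two smallest weights repeatedly:
combine s2(11), s7(12) → 23
combine s3(13), s5(18) → 31
combine s4(20), s1(22) → 42
combine 23, 31 → 54
combine 42, s6(49) → 91
combine 54, 91 → 145
Each symbol's bit-cost is frequency × depth; summing gives 386 bits (equivalently 23 + 31 + 42 + 54 + 91 + 145).

386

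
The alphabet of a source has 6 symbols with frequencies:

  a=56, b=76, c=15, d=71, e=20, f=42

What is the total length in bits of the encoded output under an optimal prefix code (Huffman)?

Greedily combine the two least-frequent nodes:
combine c(15), e(20) → 35
combine 35, f(42) → 77
combine a(56), d(71) → 127
combine b(76), 77 → 153
combine 127, 153 → 280
The encoded length is the sum of every internal node's weight: 35 + 77 + 127 + 153 + 280 = 672 bits.

672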